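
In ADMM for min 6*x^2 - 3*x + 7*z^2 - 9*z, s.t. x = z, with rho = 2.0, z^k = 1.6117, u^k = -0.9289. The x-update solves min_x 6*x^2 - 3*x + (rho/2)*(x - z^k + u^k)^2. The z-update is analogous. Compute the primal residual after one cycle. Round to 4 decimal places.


ADMM iteration with rho = 2.0, z^k = 1.6117, u^k = -0.9289
Step 1: x-update.
Minimize 6*x^2 - 3*x + (2.0/2)*(x - 1.6117 - 0.9289)^2
FOC: (2*6 + 2.0)*x = 3 + 2.0*(1.6117 + 0.9289)
x^{k+1} = 0.5772
Step 2: z-update.
Minimize 7*z^2 - 9*z + (2.0/2)*(0.5772 - z - 0.9289)^2
FOC: (2*7 + 2.0)*z = 9 + 2.0*(0.5772 - 0.9289)
z^{k+1} = 0.5185
Step 3: u-update.
u^{k+1} = -0.9289 + 0.5772 - 0.5185 = -0.8702
Step 4: Primal residual = |0.5772 - 0.5185| = 0.0587


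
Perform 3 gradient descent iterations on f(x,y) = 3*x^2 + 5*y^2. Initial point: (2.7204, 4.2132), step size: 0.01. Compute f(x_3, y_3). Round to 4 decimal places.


Gradient descent on f(x,y) = 3*x^2 + 5*y^2.
Starting point: (2.7204, 4.2132), alpha = 0.01
Step 1: grad_x = 2*3*2.7204 = 16.3224, grad_y = 2*5*4.2132 = 42.132
  x_1 = 2.7204 - 0.01*16.3224 = 2.5572
  y_1 = 4.2132 - 0.01*42.132 = 3.7919
Step 2: grad_x = 2*3*2.5572 = 15.3431, grad_y = 2*5*3.7919 = 37.9188
  x_2 = 2.5572 - 0.01*15.3431 = 2.4037
  y_2 = 3.7919 - 0.01*37.9188 = 3.4127
Step 3: grad_x = 2*3*2.4037 = 14.4225, grad_y = 2*5*3.4127 = 34.1269
  x_3 = 2.4037 - 0.01*14.4225 = 2.2595
  y_3 = 3.4127 - 0.01*34.1269 = 3.0714
f(2.2595, 3.0714) = 3*2.2595^2 + 5*3.0714^2 = 62.4845


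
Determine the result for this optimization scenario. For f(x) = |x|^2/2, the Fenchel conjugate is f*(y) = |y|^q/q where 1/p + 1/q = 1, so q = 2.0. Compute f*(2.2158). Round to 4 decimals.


The conjugate exponent q satisfies 1/p + 1/q = 1.
p = 2, so q = 2/(2 - 1) = 2.0
|y|^q = 2.2158^2.0 = 4.9098
f*(2.2158) = 4.9098 / 2.0 = 2.4549


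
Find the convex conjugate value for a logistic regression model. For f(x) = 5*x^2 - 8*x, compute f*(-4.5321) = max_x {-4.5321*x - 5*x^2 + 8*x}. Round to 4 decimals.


f*(y) = sup_x {y*x - a*x^2 - b*x} = sup_x {(y-b)*x - a*x^2}
FOC: (y - b) - 2a*x = 0 => x* = (y - b)/(2a)
x* = (-4.5321 + 8)/(2*5) = 0.3468
f*(-4.5321) = (y-b)^2/(4a) = (-4.5321 + 8)^2/(4*5)
= 12.0263/20 = 0.6013


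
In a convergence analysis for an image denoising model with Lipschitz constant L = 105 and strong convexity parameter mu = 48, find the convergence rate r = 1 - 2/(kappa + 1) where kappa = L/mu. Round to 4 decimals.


Step 1: Compute the condition number.
kappa = L/mu = 105/48 = 2.1875
Step 2: Compute the convergence rate.
r = 1 - 2/(kappa + 1) = 1 - 2*mu/(L + mu) = (L - mu)/(L + mu) = 57/153 = 0.3725


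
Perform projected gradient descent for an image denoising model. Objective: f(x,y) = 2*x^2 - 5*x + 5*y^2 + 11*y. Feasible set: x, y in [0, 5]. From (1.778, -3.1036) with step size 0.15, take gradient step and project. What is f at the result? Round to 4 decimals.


Step 1: Compute gradient at (1.778, -3.1036).
grad_x = 2*2*1.778 - 5 = 2.112
grad_y = 2*5*-3.1036 + 11 = -20.036
Step 2: Gradient step.
x_raw = 1.778 - 0.15*2.112 = 1.4612
y_raw = -3.1036 - 0.15*-20.036 = -0.0982
Step 3: Project onto [0, 5].
x_proj = clip(1.4612) = 1.4612
y_proj = clip(-0.0982) = 0.0
Step 4: Evaluate f.
f(1.4612, 0.0) = -3.0358


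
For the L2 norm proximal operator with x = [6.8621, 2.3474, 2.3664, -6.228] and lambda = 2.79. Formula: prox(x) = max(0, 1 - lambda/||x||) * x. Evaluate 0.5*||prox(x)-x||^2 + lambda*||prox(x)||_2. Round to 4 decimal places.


Step 1: Compute ||x||.
||x|| = 9.8482
Step 2: Compute scaling factor.
scale = max(0, 1 - 2.79/9.8482) = 0.7167
Step 3: prox(x) = [4.9181, 1.6824, 1.696, -4.4636]
||prox(x)|| = 7.0582
Step 4: Proximal objective.
0.5*||prox-x||^2 = 3.8921
lambda*||prox|| = 19.6924
Total = 23.5844


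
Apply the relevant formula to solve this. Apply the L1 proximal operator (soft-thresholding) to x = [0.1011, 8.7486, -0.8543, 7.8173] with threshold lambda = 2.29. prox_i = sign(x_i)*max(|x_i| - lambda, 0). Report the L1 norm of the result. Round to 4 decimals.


Soft-thresholding with lambda = 2.29:
prox(0.1011) = sign(0.1011)*max(|0.1011| - 2.29, 0) = 0.0
prox(8.7486) = sign(8.7486)*max(|8.7486| - 2.29, 0) = 6.4586
prox(-0.8543) = sign(-0.8543)*max(|-0.8543| - 2.29, 0) = 0.0
prox(7.8173) = sign(7.8173)*max(|7.8173| - 2.29, 0) = 5.5273
prox(x) = [0.0, 6.4586, 0.0, 5.5273]
||prox(x)||_1 = 0.0 + 6.4586 + 0.0 + 5.5273 = 11.9859


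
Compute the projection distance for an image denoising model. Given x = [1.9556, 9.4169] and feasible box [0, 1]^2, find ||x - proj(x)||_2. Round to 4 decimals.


Project each component onto [0, 1].
clip(1.9556) = 1.0, clip(9.4169) = 1.0
Projection = [1.0, 1.0]
Squared diffs: [0.9132, 70.8442]
Distance = sqrt(71.7574) = 8.471


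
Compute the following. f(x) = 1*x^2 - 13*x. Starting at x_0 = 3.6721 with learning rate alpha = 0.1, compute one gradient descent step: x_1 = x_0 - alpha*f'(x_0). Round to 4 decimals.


We compute the gradient at x_0 and apply the update.
f'(x) = 2*x - 13
f'(3.6721) = 2*3.6721 - 13 = -5.6558
x_1 = 3.6721 - 0.1*-5.6558 = 4.2377


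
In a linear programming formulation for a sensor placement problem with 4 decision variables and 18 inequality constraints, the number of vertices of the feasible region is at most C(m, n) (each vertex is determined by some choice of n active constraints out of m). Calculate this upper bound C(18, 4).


Each vertex corresponds to some choice of n active constraints out of m, so the number of vertices is at most C(m, n) = m! / (n!(m-n)!).
m = 18, n = 4
Numerator: 18 * 17 * 16 * 15
Denominator: 4! = 24
C(18, 4) = 3060


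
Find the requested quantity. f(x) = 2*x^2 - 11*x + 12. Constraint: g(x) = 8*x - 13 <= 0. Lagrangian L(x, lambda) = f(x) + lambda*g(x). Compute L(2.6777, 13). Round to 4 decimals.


Step 1: Evaluate f(x).
f(2.6777) = 2*2.6777^2 - 11*2.6777 + 12 = -3.1145
Step 2: Evaluate g(x).
g(2.6777) = 8*2.6777 - 13 = 8.4216
Step 3: Compute Lagrangian.
L = -3.1145 + 13*8.4216 = 106.3663


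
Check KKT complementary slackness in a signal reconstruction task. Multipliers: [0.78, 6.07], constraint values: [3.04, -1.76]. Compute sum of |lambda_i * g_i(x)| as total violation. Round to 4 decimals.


KKT complementary slackness check:
lambda_1 * g_1 = 0.78 * 3.04 = 2.3712
lambda_2 * g_2 = 6.07 * -1.76 = -10.6832
Total violation = 2.3712 + 10.6832 = 13.0544


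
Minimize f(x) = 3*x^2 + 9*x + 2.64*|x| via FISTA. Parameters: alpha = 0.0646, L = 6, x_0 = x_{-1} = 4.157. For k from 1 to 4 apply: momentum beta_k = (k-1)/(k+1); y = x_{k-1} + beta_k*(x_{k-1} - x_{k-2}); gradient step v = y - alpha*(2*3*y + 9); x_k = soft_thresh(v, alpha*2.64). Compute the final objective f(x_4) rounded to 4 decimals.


FISTA on f(x) = 3*x^2 + 9*x + 2.64*|x|
L = 6, alpha = 0.0646
Iteration 1: beta = 0.0, y = 4.157 + 0.0*(4.157 - 4.157) = 4.157
  grad(y) = 33.942, v = y - alpha*grad = 1.9643
  prox(v) = soft_thresh(1.9643, 0.1705) = 1.7938
Iteration 2: beta = 0.3333, y = 1.7938 + 0.3333*(1.7938 - 4.157) = 1.0061
  grad(y) = 15.0364, v = y - alpha*grad = 0.0347
  prox(v) = soft_thresh(0.0347, 0.1705) = 0.0
Iteration 3: beta = 0.5, y = 0.0 + 0.5*(0.0 - 1.7938) = -0.8969
  grad(y) = 3.6186, v = y - alpha*grad = -1.1307
  prox(v) = soft_thresh(-1.1307, 0.1705) = -0.9601
Iteration 4: beta = 0.6, y = -0.9601 + 0.6*(-0.9601 - 0.0) = -1.5362
  grad(y) = -0.2171, v = y - alpha*grad = -1.5222
  prox(v) = soft_thresh(-1.5222, 0.1705) = -1.3516
f(x_4) = 3*(-1.3516)^2 + 9*(-1.3516) + 2.64*|-1.3516| = -3.1157


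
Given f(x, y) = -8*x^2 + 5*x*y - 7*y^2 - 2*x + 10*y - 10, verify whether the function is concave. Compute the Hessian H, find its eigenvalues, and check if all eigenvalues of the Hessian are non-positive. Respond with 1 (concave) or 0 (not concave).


The Hessian of f(x,y) = -8*x^2 + 5*x*y - 7*y^2 - 2*x + 10*y - 10 is:
H = [[-16, 5], [5, -14]]
Trace = -16 - 14 = -30
Determinant = -16*-14 - (5)^2 = 199
Discriminant = (-30)^2 - 4*199 = 104.0
Eigenvalues: lambda_1 = -20.099, lambda_2 = -9.901
The function is concave.

1


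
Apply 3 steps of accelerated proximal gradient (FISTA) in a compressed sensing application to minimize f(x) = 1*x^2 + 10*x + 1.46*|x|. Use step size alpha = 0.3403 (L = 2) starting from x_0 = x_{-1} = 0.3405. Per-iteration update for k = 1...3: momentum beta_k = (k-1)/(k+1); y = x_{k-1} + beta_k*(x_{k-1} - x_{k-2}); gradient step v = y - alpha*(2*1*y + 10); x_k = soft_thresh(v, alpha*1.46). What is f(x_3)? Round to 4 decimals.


FISTA on f(x) = 1*x^2 + 10*x + 1.46*|x|
L = 2, alpha = 0.3403
Iteration 1: beta = 0.0, y = 0.3405 + 0.0*(0.3405 - 0.3405) = 0.3405
  grad(y) = 10.681, v = y - alpha*grad = -3.2942
  prox(v) = soft_thresh(-3.2942, 0.4968) = -2.7974
Iteration 2: beta = 0.3333, y = -2.7974 + 0.3333*(-2.7974 - 0.3405) = -3.8434
  grad(y) = 2.3132, v = y - alpha*grad = -4.6306
  prox(v) = soft_thresh(-4.6306, 0.4968) = -4.1337
Iteration 3: beta = 0.5, y = -4.1337 + 0.5*(-4.1337 + 2.7974) = -4.8019
  grad(y) = 0.3962, v = y - alpha*grad = -4.9367
  prox(v) = soft_thresh(-4.9367, 0.4968) = -4.4399
f(x_3) = 1*(-4.4399)^2 + 10*(-4.4399) + 1.46*|-4.4399| = -18.204


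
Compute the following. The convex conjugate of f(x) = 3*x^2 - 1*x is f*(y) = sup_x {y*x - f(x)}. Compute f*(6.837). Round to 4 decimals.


f*(y) = sup_x {y*x - a*x^2 - b*x} = sup_x {(y-b)*x - a*x^2}
FOC: (y - b) - 2a*x = 0 => x* = (y - b)/(2a)
x* = (6.837 + 1)/(2*3) = 1.3062
f*(6.837) = (y-b)^2/(4a) = (6.837 + 1)^2/(4*3)
= 61.4186/12 = 5.1182


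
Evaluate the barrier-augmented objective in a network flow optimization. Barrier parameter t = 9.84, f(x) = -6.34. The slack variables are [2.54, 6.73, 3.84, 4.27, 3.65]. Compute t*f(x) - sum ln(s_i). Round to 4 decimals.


Step 1: Compute log-barrier.
ln values: [0.9322, 1.9066, 1.3455, 1.4516, 1.2947]
phi = -(0.9322 + 1.9066 + 1.3455 + 1.4516 + 1.2947) = -6.9306
Step 2: Compute augmented objective.
t*f(x) = 9.84*-6.34 = -62.3856
Total = -62.3856 - 6.9306 = -69.3162


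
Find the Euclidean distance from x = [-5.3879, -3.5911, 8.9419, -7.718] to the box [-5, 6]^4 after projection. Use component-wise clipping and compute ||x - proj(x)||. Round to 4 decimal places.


Project each component onto [-5, 6].
clip(-5.3879) = -5.0, clip(-3.5911) = -3.5911, clip(8.9419) = 6.0, clip(-7.718) = -5.0
Projection = [-5.0, -3.5911, 6.0, -5.0]
Squared diffs: [0.1505, 0.0, 8.6548, 7.3875]
Distance = sqrt(16.1928) = 4.024


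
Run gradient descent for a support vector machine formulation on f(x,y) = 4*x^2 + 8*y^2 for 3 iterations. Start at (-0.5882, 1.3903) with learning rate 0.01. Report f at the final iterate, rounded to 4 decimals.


Gradient descent on f(x,y) = 4*x^2 + 8*y^2.
Starting point: (-0.5882, 1.3903), alpha = 0.01
Step 1: grad_x = 2*4*-0.5882 = -4.7056, grad_y = 2*8*1.3903 = 22.2448
  x_1 = -0.5882 - 0.01*-4.7056 = -0.5411
  y_1 = 1.3903 - 0.01*22.2448 = 1.1679
Step 2: grad_x = 2*4*-0.5411 = -4.3292, grad_y = 2*8*1.1679 = 18.6856
  x_2 = -0.5411 - 0.01*-4.3292 = -0.4979
  y_2 = 1.1679 - 0.01*18.6856 = 0.981
Step 3: grad_x = 2*4*-0.4979 = -3.9828, grad_y = 2*8*0.981 = 15.6959
  x_3 = -0.4979 - 0.01*-3.9828 = -0.458
  y_3 = 0.981 - 0.01*15.6959 = 0.824
f(-0.458, 0.824) = 4*(-0.458)^2 + 8*0.824^2 = 6.2714


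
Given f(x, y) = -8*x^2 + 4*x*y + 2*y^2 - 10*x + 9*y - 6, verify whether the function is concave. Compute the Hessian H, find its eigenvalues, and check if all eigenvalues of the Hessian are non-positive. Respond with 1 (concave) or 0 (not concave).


The Hessian of f(x,y) = -8*x^2 + 4*x*y + 2*y^2 - 10*x + 9*y - 6 is:
H = [[-16, 4], [4, 4]]
Trace = -16 + 4 = -12
Determinant = -16*4 - (4)^2 = -80
Discriminant = (-12)^2 - 4*-80 = 464.0
Eigenvalues: lambda_1 = -16.7703, lambda_2 = 4.7703
The function is not concave.

0


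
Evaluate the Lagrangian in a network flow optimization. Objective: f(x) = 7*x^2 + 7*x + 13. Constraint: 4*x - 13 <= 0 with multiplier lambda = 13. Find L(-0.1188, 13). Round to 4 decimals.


Step 1: Evaluate f(x).
f(-0.1188) = 7*(-0.1188)^2 + 7*(-0.1188) + 13 = 12.2672
Step 2: Evaluate g(x).
g(-0.1188) = 4*-0.1188 - 13 = -13.4752
Step 3: Compute Lagrangian.
L = 12.2672 + 13*-13.4752 = -162.9104


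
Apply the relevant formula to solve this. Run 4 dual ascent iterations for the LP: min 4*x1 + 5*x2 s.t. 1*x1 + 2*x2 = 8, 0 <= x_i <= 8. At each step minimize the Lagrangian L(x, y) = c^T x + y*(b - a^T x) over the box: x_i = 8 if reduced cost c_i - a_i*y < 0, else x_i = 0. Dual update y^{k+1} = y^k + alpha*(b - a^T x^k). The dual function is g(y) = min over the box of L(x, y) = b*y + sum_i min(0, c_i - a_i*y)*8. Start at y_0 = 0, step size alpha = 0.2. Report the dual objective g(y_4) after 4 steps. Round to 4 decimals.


Dual ascent for LP: min 4*x1 + 5*x2, 1*x1 + 2*x2 = 8, 0 <= x_i <= 8
Step 1: y^k = 0.0, reduced costs: (4.0, 5.0)
  x^k = (0.0, 0.0), subgradient = b - a^T x = 8.0
  y^{k+1} = 0.0 + 0.2*8.0 = 1.6
Step 2: y^k = 1.6, reduced costs: (2.4, 1.8)
  x^k = (0.0, 0.0), subgradient = b - a^T x = 8.0
  y^{k+1} = 1.6 + 0.2*8.0 = 3.2
Step 3: y^k = 3.2, reduced costs: (0.8, -1.4)
  x^k = (0.0, 8.0), subgradient = b - a^T x = -8.0
  y^{k+1} = 3.2 + 0.2*-8.0 = 1.6
Step 4: y^k = 1.6, reduced costs: (2.4, 1.8)
  x^k = (0.0, 0.0), subgradient = b - a^T x = 8.0
  y^{k+1} = 1.6 + 0.2*8.0 = 3.2
Dual objective at y_4 = 3.2: reduced costs (0.8, -1.4), box minimizer x = (0.0, 8.0)
g(y_4) = b*y + (c1 - a1*y)*x1 + (c2 - a2*y)*x2 = 8*3.2 + 0.8*0.0 + (-1.4)*8.0 = 25.6 + 0.0 - 11.2 = 14.4


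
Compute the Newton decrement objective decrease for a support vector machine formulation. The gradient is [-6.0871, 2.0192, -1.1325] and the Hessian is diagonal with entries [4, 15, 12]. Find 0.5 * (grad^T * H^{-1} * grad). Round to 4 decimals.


Step 1: H is diagonal, so H^(-1) * g = [-1.5218, 0.1346, -0.0944].
Step 2: g^T H^(-1) g = sum_i g_i^2 / H_ii
  = (-6.0871)^2/4 + (2.0192)^2/15 + (-1.1325)^2/12
  = 9.2632 + 0.2718 + 0.1069 = 9.6419
Step 3: Objective decrease = 0.5 * g^T H^(-1) g = 4.8209


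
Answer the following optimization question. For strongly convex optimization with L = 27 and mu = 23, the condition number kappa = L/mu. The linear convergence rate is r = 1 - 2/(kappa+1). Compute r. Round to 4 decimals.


Step 1: Compute the condition number.
kappa = L/mu = 27/23 = 1.1739
Step 2: Compute the convergence rate.
r = 1 - 2/(kappa + 1) = 1 - 2*mu/(L + mu) = (L - mu)/(L + mu) = 4/50 = 0.08


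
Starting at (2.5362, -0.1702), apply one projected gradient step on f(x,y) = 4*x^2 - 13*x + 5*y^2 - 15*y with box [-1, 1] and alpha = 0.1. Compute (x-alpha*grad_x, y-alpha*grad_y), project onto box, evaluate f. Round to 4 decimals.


Step 1: Compute gradient at (2.5362, -0.1702).
grad_x = 2*4*2.5362 - 13 = 7.2896
grad_y = 2*5*-0.1702 - 15 = -16.702
Step 2: Gradient step.
x_raw = 2.5362 - 0.1*7.2896 = 1.8072
y_raw = -0.1702 - 0.1*-16.702 = 1.5
Step 3: Project onto [-1, 1].
x_proj = clip(1.8072) = 1.0
y_proj = clip(1.5) = 1.0
Step 4: Evaluate f.
f(1.0, 1.0) = -19.0


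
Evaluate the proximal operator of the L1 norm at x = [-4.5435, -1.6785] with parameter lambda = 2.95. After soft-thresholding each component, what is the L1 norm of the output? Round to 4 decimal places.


Soft-thresholding with lambda = 2.95:
prox(-4.5435) = sign(-4.5435)*max(|-4.5435| - 2.95, 0) = -1.5935
prox(-1.6785) = sign(-1.6785)*max(|-1.6785| - 2.95, 0) = 0.0
prox(x) = [-1.5935, 0.0]
||prox(x)||_1 = 1.5935 + 0.0 = 1.5935


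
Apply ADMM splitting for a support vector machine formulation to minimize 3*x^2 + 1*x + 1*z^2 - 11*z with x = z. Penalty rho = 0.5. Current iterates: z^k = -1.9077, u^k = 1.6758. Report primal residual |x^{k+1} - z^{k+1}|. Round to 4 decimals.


ADMM iteration with rho = 0.5, z^k = -1.9077, u^k = 1.6758
Step 1: x-update.
Minimize 3*x^2 + 1*x + (0.5/2)*(x + 1.9077 + 1.6758)^2
FOC: (2*3 + 0.5)*x = -1 + 0.5*(-1.9077 - 1.6758)
x^{k+1} = -0.4295
Step 2: z-update.
Minimize 1*z^2 - 11*z + (0.5/2)*(-0.4295 - z + 1.6758)^2
FOC: (2*1 + 0.5)*z = 11 + 0.5*(-0.4295 + 1.6758)
z^{k+1} = 4.6493
Step 3: u-update.
u^{k+1} = 1.6758 - 0.4295 - 4.6493 = -3.403
Step 4: Primal residual = |-0.4295 - 4.6493| = 5.0788


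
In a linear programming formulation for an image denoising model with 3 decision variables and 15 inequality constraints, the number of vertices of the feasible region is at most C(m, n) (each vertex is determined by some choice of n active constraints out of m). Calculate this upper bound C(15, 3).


Each vertex corresponds to some choice of n active constraints out of m, so the number of vertices is at most C(m, n) = m! / (n!(m-n)!).
m = 15, n = 3
Numerator: 15 * 14 * 13
Denominator: 3! = 6
C(15, 3) = 455


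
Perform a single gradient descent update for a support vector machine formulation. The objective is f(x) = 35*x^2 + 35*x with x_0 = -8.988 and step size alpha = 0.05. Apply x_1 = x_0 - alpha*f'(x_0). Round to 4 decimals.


We compute the gradient at x_0 and apply the update.
f'(x) = 70*x + 35
f'(-8.988) = 70*-8.988 + 35 = -594.16
x_1 = -8.988 - 0.05*-594.16 = 20.72


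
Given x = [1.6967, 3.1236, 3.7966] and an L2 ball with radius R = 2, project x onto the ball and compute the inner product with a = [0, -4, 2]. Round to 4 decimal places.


Step 1: Compute ||x|| (intermediates to 6 decimals).
||x|| = sqrt(1.6967^2 + 3.1236^2 + 3.7966^2) = 5.200946
Step 2: Project.
Since ||x|| > R, scale = R/||x|| = 2/5.200946 = 0.384545, proj(x) = scale * x
proj(x) = [0.652458, 1.201165, 1.459964]
Step 3: Dot product.
a^T * proj(x) = 0*0.652458 - 4*1.201165 + 2*1.459964 = -1.8847


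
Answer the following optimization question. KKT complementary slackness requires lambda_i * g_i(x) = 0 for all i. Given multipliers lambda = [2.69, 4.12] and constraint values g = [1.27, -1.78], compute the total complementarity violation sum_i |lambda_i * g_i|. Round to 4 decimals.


KKT complementary slackness check:
lambda_1 * g_1 = 2.69 * 1.27 = 3.4163
lambda_2 * g_2 = 4.12 * -1.78 = -7.3336
Total violation = 3.4163 + 7.3336 = 10.7499


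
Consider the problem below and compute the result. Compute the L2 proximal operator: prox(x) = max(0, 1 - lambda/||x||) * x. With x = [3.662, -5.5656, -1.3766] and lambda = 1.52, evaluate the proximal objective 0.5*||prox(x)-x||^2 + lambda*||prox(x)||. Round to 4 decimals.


Step 1: Compute ||x||.
||x|| = 6.803
Step 2: Compute scaling factor.
scale = max(0, 1 - 1.52/6.803) = 0.7766
Step 3: prox(x) = [2.8438, -4.3221, -1.069]
||prox(x)|| = 5.283
Step 4: Proximal objective.
0.5*||prox-x||^2 = 1.1552
lambda*||prox|| = 8.0302
Total = 9.1854


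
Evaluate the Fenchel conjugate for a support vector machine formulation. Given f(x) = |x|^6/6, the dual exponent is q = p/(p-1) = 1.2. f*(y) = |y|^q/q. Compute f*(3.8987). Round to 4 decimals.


The conjugate exponent q satisfies 1/p + 1/q = 1.
p = 6, so q = 6/(6 - 1) = 1.2
|y|^q = 3.8987^1.2 = 5.118
f*(3.8987) = 5.118 / 1.2 = 4.265


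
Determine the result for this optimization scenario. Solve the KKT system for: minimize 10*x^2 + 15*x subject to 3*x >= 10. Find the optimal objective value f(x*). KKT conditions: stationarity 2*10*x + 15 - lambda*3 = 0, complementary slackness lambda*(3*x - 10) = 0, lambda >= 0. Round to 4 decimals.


Step 1: Try lambda = 0 (constraint inactive).
x_unc = -15/(2*10) = -0.75
Check: 3*-0.75 = -2.25 < 10 -- violated!
Step 2: Constraint must be active: 3*x = 10
x* = 10/3 = 3.3333 (rounded; the exact value 10/3 is used below)
lambda = (2*10*(10/3) + 15)/3 = 27.2222
Step 3: Compute optimal value.
f(x*) = 10*(10/3)^2 + 15*(10/3) = 161.1111


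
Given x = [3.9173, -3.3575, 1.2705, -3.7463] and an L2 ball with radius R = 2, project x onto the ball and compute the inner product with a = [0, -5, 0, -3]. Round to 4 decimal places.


Step 1: Compute ||x|| (intermediates to 6 decimals).
||x|| = sqrt(3.9173^2 + (-3.3575)^2 + 1.2705^2 + (-3.7463)^2) = 6.501306
Step 2: Project.
Since ||x|| > R, scale = R/||x|| = 2/6.501306 = 0.30763, proj(x) = scale * x
proj(x) = [1.205079, -1.032868, 0.390844, -1.152474]
Step 3: Dot product.
a^T * proj(x) = 0*1.205079 - 5*(-1.032868) + 0*0.390844 - 3*(-1.152474) = 8.6218


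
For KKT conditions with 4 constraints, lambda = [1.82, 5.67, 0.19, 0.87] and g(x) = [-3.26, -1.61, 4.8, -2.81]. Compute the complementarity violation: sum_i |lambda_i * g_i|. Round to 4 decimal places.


KKT complementary slackness check:
lambda_1 * g_1 = 1.82 * -3.26 = -5.9332
lambda_2 * g_2 = 5.67 * -1.61 = -9.1287
lambda_3 * g_3 = 0.19 * 4.8 = 0.912
lambda_4 * g_4 = 0.87 * -2.81 = -2.4447
Total violation = 5.9332 + 9.1287 + 0.912 + 2.4447 = 18.4186


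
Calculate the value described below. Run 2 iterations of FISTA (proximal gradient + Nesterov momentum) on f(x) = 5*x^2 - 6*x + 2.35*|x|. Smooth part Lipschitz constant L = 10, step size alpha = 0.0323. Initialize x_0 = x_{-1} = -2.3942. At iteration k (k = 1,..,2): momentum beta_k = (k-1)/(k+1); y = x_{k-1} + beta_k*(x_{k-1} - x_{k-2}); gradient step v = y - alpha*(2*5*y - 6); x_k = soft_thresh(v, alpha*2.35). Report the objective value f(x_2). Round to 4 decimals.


FISTA on f(x) = 5*x^2 - 6*x + 2.35*|x|
L = 10, alpha = 0.0323
Iteration 1: beta = 0.0, y = -2.3942 + 0.0*(-2.3942 + 2.3942) = -2.3942
  grad(y) = -29.942, v = y - alpha*grad = -1.4271
  prox(v) = soft_thresh(-1.4271, 0.0759) = -1.3512
Iteration 2: beta = 0.3333, y = -1.3512 + 0.3333*(-1.3512 + 2.3942) = -1.0035
  grad(y) = -16.0349, v = y - alpha*grad = -0.4856
  prox(v) = soft_thresh(-0.4856, 0.0759) = -0.4097
f(x_2) = 5*(-0.4097)^2 - 6*(-0.4097) + 2.35*|-0.4097| = 4.2597


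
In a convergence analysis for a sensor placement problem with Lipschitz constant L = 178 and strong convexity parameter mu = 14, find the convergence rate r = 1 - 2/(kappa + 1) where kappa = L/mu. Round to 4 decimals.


Step 1: Compute the condition number.
kappa = L/mu = 178/14 = 12.7143
Step 2: Compute the convergence rate.
r = 1 - 2/(kappa + 1) = 1 - 2*mu/(L + mu) = (L - mu)/(L + mu) = 164/192 = 0.8542


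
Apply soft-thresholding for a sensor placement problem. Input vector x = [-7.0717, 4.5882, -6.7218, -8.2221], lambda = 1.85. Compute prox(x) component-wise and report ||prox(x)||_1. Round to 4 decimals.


Soft-thresholding with lambda = 1.85:
prox(-7.0717) = sign(-7.0717)*max(|-7.0717| - 1.85, 0) = -5.2217
prox(4.5882) = sign(4.5882)*max(|4.5882| - 1.85, 0) = 2.7382
prox(-6.7218) = sign(-6.7218)*max(|-6.7218| - 1.85, 0) = -4.8718
prox(-8.2221) = sign(-8.2221)*max(|-8.2221| - 1.85, 0) = -6.3721
prox(x) = [-5.2217, 2.7382, -4.8718, -6.3721]
||prox(x)||_1 = 5.2217 + 2.7382 + 4.8718 + 6.3721 = 19.2038


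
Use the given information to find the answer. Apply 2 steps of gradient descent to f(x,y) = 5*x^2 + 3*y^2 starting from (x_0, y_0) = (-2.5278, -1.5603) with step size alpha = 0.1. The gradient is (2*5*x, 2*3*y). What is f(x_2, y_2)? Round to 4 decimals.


Gradient descent on f(x,y) = 5*x^2 + 3*y^2.
Starting point: (-2.5278, -1.5603), alpha = 0.1
Step 1: grad_x = 2*5*-2.5278 = -25.278, grad_y = 2*3*-1.5603 = -9.3618
  x_1 = -2.5278 - 0.1*-25.278 = 0.0
  y_1 = -1.5603 - 0.1*-9.3618 = -0.6241
Step 2: grad_x = 2*5*0.0 = 0.0, grad_y = 2*3*-0.6241 = -3.7447
  x_2 = 0.0 - 0.1*0.0 = 0.0
  y_2 = -0.6241 - 0.1*-3.7447 = -0.2496
f(0.0, -0.2496) = 5*0.0^2 + 3*(-0.2496)^2 = 0.187


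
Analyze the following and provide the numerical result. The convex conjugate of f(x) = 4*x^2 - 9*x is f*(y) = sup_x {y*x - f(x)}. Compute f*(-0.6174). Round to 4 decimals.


f*(y) = sup_x {y*x - a*x^2 - b*x} = sup_x {(y-b)*x - a*x^2}
FOC: (y - b) - 2a*x = 0 => x* = (y - b)/(2a)
x* = (-0.6174 + 9)/(2*4) = 1.0478
f*(-0.6174) = (y-b)^2/(4a) = (-0.6174 + 9)^2/(4*4)
= 70.268/16 = 4.3917


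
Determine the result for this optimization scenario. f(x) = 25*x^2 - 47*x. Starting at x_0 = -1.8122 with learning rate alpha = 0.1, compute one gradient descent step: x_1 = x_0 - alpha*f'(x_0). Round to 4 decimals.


We compute the gradient at x_0 and apply the update.
f'(x) = 50*x - 47
f'(-1.8122) = 50*-1.8122 - 47 = -137.61
x_1 = -1.8122 - 0.1*-137.61 = 11.9488


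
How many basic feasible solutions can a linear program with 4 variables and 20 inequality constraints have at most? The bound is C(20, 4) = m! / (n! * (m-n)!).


Each vertex corresponds to some choice of n active constraints out of m, so the number of vertices is at most C(m, n) = m! / (n!(m-n)!).
m = 20, n = 4
Numerator: 20 * 19 * 18 * 17
Denominator: 4! = 24
C(20, 4) = 4845


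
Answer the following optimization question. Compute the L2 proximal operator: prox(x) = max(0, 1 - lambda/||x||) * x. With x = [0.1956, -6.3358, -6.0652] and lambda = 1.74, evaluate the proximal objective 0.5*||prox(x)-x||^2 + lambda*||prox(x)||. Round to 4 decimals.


Step 1: Compute ||x||.
||x|| = 8.7731
Step 2: Compute scaling factor.
scale = max(0, 1 - 1.74/8.7731) = 0.8017
Step 3: prox(x) = [0.1568, -5.0792, -4.8623]
||prox(x)|| = 7.0331
Step 4: Proximal objective.
0.5*||prox-x||^2 = 1.5138
lambda*||prox|| = 12.2376
Total = 13.7514


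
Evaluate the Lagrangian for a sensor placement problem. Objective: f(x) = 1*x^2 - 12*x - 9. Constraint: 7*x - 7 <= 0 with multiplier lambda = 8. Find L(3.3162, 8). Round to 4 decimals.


Step 1: Evaluate f(x).
f(3.3162) = 1*3.3162^2 - 12*3.3162 - 9 = -37.7972
Step 2: Evaluate g(x).
g(3.3162) = 7*3.3162 - 7 = 16.2134
Step 3: Compute Lagrangian.
L = -37.7972 + 8*16.2134 = 91.91


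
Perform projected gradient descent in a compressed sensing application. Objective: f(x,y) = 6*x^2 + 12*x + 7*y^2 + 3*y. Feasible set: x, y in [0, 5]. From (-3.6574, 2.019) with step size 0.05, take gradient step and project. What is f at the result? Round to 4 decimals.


Step 1: Compute gradient at (-3.6574, 2.019).
grad_x = 2*6*-3.6574 + 12 = -31.8888
grad_y = 2*7*2.019 + 3 = 31.266
Step 2: Gradient step.
x_raw = -3.6574 - 0.05*-31.8888 = -2.063
y_raw = 2.019 - 0.05*31.266 = 0.4557
Step 3: Project onto [0, 5].
x_proj = clip(-2.063) = 0.0
y_proj = clip(0.4557) = 0.4557
Step 4: Evaluate f.
f(0.0, 0.4557) = 2.8207


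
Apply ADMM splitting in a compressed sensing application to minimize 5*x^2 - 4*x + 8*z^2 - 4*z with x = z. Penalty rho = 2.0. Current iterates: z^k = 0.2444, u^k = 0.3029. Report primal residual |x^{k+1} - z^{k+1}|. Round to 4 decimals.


ADMM iteration with rho = 2.0, z^k = 0.2444, u^k = 0.3029
Step 1: x-update.
Minimize 5*x^2 - 4*x + (2.0/2)*(x - 0.2444 + 0.3029)^2
FOC: (2*5 + 2.0)*x = 4 + 2.0*(0.2444 - 0.3029)
x^{k+1} = 0.3236
Step 2: z-update.
Minimize 8*z^2 - 4*z + (2.0/2)*(0.3236 - z + 0.3029)^2
FOC: (2*8 + 2.0)*z = 4 + 2.0*(0.3236 + 0.3029)
z^{k+1} = 0.2918
Step 3: u-update.
u^{k+1} = 0.3029 + 0.3236 - 0.2918 = 0.3347
Step 4: Primal residual = |0.3236 - 0.2918| = 0.0318


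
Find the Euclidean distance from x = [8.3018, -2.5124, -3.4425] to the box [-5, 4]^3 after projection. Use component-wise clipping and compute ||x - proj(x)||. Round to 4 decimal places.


Project each component onto [-5, 4].
clip(8.3018) = 4.0, clip(-2.5124) = -2.5124, clip(-3.4425) = -3.4425
Projection = [4.0, -2.5124, -3.4425]
Squared diffs: [18.5055, 0.0, 0.0]
Distance = sqrt(18.5055) = 4.3018


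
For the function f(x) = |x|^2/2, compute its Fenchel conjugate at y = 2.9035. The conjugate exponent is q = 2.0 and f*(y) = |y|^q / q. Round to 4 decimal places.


The conjugate exponent q satisfies 1/p + 1/q = 1.
p = 2, so q = 2/(2 - 1) = 2.0
|y|^q = 2.9035^2.0 = 8.4303
f*(2.9035) = 8.4303 / 2.0 = 4.2152


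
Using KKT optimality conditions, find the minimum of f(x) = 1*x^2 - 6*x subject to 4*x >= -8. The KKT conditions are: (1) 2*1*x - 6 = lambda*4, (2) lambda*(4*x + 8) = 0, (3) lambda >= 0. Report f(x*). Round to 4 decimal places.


Step 1: Try lambda = 0 (constraint inactive).
Stationarity: 2*1*x - 6 = 0
x* = 6/(2*1) = 3.0
Check constraint: 4*3.0 = 12.0 >= -8 -- satisfied.
Step 2: Compute optimal value.
f(x*) = 1*3.0^2 - 6*3.0 = -9.0


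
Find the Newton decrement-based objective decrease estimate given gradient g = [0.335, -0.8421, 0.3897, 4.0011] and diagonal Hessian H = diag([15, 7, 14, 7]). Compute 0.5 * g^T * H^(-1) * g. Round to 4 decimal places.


Step 1: H is diagonal, so H^(-1) * g = [0.0223, -0.1203, 0.0278, 0.5716].
Step 2: g^T H^(-1) g = sum_i g_i^2 / H_ii
  = (0.335)^2/15 + (-0.8421)^2/7 + (0.3897)^2/14 + (4.0011)^2/7
  = 0.0075 + 0.1013 + 0.0108 + 2.287 = 2.4066
Step 3: Objective decrease = 0.5 * g^T H^(-1) g = 1.2033


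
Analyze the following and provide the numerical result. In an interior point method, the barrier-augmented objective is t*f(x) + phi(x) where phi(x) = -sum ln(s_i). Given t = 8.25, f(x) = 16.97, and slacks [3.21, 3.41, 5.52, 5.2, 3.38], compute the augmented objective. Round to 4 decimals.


Step 1: Compute log-barrier.
ln values: [1.1663, 1.2267, 1.7084, 1.6487, 1.2179]
phi = -(1.1663 + 1.2267 + 1.7084 + 1.6487 + 1.2179) = -6.9679
Step 2: Compute augmented objective.
t*f(x) = 8.25*16.97 = 140.0025
Total = 140.0025 - 6.9679 = 133.0346


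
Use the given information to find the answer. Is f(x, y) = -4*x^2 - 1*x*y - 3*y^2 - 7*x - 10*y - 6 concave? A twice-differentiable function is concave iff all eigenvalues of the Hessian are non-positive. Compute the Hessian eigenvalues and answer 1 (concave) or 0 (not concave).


The Hessian of f(x,y) = -4*x^2 - 1*x*y - 3*y^2 - 7*x - 10*y - 6 is:
H = [[-8, -1], [-1, -6]]
Trace = -8 - 6 = -14
Determinant = -8*-6 - (-1)^2 = 47
Discriminant = (-14)^2 - 4*47 = 8.0
Eigenvalues: lambda_1 = -8.4142, lambda_2 = -5.5858
The function is concave.

1


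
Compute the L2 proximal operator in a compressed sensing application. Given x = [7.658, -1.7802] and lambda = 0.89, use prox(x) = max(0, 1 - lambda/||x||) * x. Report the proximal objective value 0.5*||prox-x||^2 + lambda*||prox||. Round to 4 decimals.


Step 1: Compute ||x||.
||x|| = 7.8622
Step 2: Compute scaling factor.
scale = max(0, 1 - 0.89/7.8622) = 0.8868
Step 3: prox(x) = [6.7911, -1.5787]
||prox(x)|| = 6.9722
Step 4: Proximal objective.
0.5*||prox-x||^2 = 0.3961
lambda*||prox|| = 6.2053
Total = 6.6013


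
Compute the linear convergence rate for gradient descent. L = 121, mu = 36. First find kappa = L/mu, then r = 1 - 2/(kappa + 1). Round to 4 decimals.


Step 1: Compute the condition number.
kappa = L/mu = 121/36 = 3.3611
Step 2: Compute the convergence rate.
r = 1 - 2/(kappa + 1) = 1 - 2*mu/(L + mu) = (L - mu)/(L + mu) = 85/157 = 0.5414


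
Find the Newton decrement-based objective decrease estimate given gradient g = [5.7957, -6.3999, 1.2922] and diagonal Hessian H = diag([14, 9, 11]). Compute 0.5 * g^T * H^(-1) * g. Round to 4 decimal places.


Step 1: H is diagonal, so H^(-1) * g = [0.414, -0.7111, 0.1175].
Step 2: g^T H^(-1) g = sum_i g_i^2 / H_ii
  = (5.7957)^2/14 + (-6.3999)^2/9 + (1.2922)^2/11
  = 2.3993 + 4.551 + 0.1518 = 7.1021
Step 3: Objective decrease = 0.5 * g^T H^(-1) g = 3.551


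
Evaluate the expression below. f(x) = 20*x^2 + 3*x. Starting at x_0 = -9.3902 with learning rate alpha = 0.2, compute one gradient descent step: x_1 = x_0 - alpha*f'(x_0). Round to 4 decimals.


We compute the gradient at x_0 and apply the update.
f'(x) = 40*x + 3
f'(-9.3902) = 40*-9.3902 + 3 = -372.608
x_1 = -9.3902 - 0.2*-372.608 = 65.1314


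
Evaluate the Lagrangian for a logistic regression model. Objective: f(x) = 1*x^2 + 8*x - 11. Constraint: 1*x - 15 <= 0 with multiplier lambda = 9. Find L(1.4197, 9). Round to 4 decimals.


Step 1: Evaluate f(x).
f(1.4197) = 1*1.4197^2 + 8*1.4197 - 11 = 2.3731
Step 2: Evaluate g(x).
g(1.4197) = 1*1.4197 - 15 = -13.5803
Step 3: Compute Lagrangian.
L = 2.3731 + 9*-13.5803 = -119.8496


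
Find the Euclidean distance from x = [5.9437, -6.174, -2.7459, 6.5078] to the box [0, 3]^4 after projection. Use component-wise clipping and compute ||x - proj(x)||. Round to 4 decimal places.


Project each component onto [0, 3].
clip(5.9437) = 3.0, clip(-6.174) = 0.0, clip(-2.7459) = 0.0, clip(6.5078) = 3.0
Projection = [3.0, 0.0, 0.0, 3.0]
Squared diffs: [8.6654, 38.1183, 7.54, 12.3047]
Distance = sqrt(66.6284) = 8.1626


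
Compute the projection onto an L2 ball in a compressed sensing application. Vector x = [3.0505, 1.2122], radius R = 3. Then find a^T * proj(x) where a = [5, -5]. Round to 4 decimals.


Step 1: Compute ||x|| (intermediates to 6 decimals).
||x|| = sqrt(3.0505^2 + 1.2122^2) = 3.282526
Step 2: Project.
Since ||x|| > R, scale = R/||x|| = 3/3.282526 = 0.91393, proj(x) = scale * x
proj(x) = [2.787943, 1.107866]
Step 3: Dot product.
a^T * proj(x) = 5*2.787943 - 5*1.107866 = 8.4004


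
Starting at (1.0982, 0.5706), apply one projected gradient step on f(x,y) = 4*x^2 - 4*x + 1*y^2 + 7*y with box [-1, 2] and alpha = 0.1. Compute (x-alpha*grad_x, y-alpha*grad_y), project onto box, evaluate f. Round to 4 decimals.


Step 1: Compute gradient at (1.0982, 0.5706).
grad_x = 2*4*1.0982 - 4 = 4.7856
grad_y = 2*1*0.5706 + 7 = 8.1412
Step 2: Gradient step.
x_raw = 1.0982 - 0.1*4.7856 = 0.6196
y_raw = 0.5706 - 0.1*8.1412 = -0.2435
Step 3: Project onto [-1, 2].
x_proj = clip(0.6196) = 0.6196
y_proj = clip(-0.2435) = -0.2435
Step 4: Evaluate f.
f(0.6196, -0.2435) = -2.5881


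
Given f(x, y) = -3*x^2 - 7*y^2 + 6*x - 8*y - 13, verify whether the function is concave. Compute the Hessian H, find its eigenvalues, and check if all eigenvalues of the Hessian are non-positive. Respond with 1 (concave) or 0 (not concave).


The Hessian of f(x,y) = -3*x^2 - 7*y^2 + 6*x - 8*y - 13 is:
H = [[-6, 0], [0, -14]]
Trace = -6 - 14 = -20
Determinant = -6*-14 - (0)^2 = 84
Discriminant = (-20)^2 - 4*84 = 64.0
Eigenvalues: lambda_1 = -14.0, lambda_2 = -6.0
The function is concave.

1


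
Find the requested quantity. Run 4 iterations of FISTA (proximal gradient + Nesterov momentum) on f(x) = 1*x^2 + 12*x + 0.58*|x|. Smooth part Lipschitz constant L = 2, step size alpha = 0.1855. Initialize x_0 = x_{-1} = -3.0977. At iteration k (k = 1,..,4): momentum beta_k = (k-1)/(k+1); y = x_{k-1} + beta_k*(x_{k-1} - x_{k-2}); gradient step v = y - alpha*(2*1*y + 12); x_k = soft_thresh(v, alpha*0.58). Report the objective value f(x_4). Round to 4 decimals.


FISTA on f(x) = 1*x^2 + 12*x + 0.58*|x|
L = 2, alpha = 0.1855
Iteration 1: beta = 0.0, y = -3.0977 + 0.0*(-3.0977 + 3.0977) = -3.0977
  grad(y) = 5.8046, v = y - alpha*grad = -4.1745
  prox(v) = soft_thresh(-4.1745, 0.1076) = -4.0669
Iteration 2: beta = 0.3333, y = -4.0669 + 0.3333*(-4.0669 + 3.0977) = -4.3899
  grad(y) = 3.2202, v = y - alpha*grad = -4.9873
  prox(v) = soft_thresh(-4.9873, 0.1076) = -4.8797
Iteration 3: beta = 0.5, y = -4.8797 + 0.5*(-4.8797 + 4.0669) = -5.2861
  grad(y) = 1.4279, v = y - alpha*grad = -5.5509
  prox(v) = soft_thresh(-5.5509, 0.1076) = -5.4433
Iteration 4: beta = 0.6, y = -5.4433 + 0.6*(-5.4433 + 4.8797) = -5.7816
  grad(y) = 0.4369, v = y - alpha*grad = -5.8626
  prox(v) = soft_thresh(-5.8626, 0.1076) = -5.755
f(x_4) = 1*(-5.755)^2 + 12*(-5.755) + 0.58*|-5.755| = -32.6021


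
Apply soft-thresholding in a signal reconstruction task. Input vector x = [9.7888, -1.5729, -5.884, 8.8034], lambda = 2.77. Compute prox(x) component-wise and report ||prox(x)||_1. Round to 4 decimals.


Soft-thresholding with lambda = 2.77:
prox(9.7888) = sign(9.7888)*max(|9.7888| - 2.77, 0) = 7.0188
prox(-1.5729) = sign(-1.5729)*max(|-1.5729| - 2.77, 0) = 0.0
prox(-5.884) = sign(-5.884)*max(|-5.884| - 2.77, 0) = -3.114
prox(8.8034) = sign(8.8034)*max(|8.8034| - 2.77, 0) = 6.0334
prox(x) = [7.0188, 0.0, -3.114, 6.0334]
||prox(x)||_1 = 7.0188 + 0.0 + 3.114 + 6.0334 = 16.1662


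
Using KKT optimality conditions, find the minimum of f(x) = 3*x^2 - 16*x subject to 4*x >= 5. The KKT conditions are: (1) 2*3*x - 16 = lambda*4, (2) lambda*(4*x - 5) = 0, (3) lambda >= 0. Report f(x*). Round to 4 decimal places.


Step 1: Try lambda = 0 (constraint inactive).
Stationarity: 2*3*x - 16 = 0
x* = 16/(2*3) = 8/3 = 2.6667 (rounded; the exact value 8/3 is used below)
Check constraint: 4*2.6667 = 10.6668 >= 5 -- satisfied.
Step 2: Compute optimal value.
f(x*) = 3*(8/3)^2 - 16*(8/3) = -21.3333


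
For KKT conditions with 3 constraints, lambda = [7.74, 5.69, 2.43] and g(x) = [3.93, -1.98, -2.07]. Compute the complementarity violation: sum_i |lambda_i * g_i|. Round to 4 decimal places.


KKT complementary slackness check:
lambda_1 * g_1 = 7.74 * 3.93 = 30.4182
lambda_2 * g_2 = 5.69 * -1.98 = -11.2662
lambda_3 * g_3 = 2.43 * -2.07 = -5.0301
Total violation = 30.4182 + 11.2662 + 5.0301 = 46.7145


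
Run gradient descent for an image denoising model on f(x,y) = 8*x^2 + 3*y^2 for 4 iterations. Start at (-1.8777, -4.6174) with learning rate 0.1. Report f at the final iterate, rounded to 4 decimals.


Gradient descent on f(x,y) = 8*x^2 + 3*y^2.
Starting point: (-1.8777, -4.6174), alpha = 0.1
Step 1: grad_x = 2*8*-1.8777 = -30.0432, grad_y = 2*3*-4.6174 = -27.7044
  x_1 = -1.8777 - 0.1*-30.0432 = 1.1266
  y_1 = -4.6174 - 0.1*-27.7044 = -1.847
Step 2: grad_x = 2*8*1.1266 = 18.0259, grad_y = 2*3*-1.847 = -11.0818
  x_2 = 1.1266 - 0.1*18.0259 = -0.676
  y_2 = -1.847 - 0.1*-11.0818 = -0.7388
Step 3: grad_x = 2*8*-0.676 = -10.8156, grad_y = 2*3*-0.7388 = -4.4327
  x_3 = -0.676 - 0.1*-10.8156 = 0.4056
  y_3 = -0.7388 - 0.1*-4.4327 = -0.2955
Step 4: grad_x = 2*8*0.4056 = 6.4893, grad_y = 2*3*-0.2955 = -1.7731
  x_4 = 0.4056 - 0.1*6.4893 = -0.2433
  y_4 = -0.2955 - 0.1*-1.7731 = -0.1182
f(-0.2433, -0.1182) = 8*(-0.2433)^2 + 3*(-0.1182)^2 = 0.5157


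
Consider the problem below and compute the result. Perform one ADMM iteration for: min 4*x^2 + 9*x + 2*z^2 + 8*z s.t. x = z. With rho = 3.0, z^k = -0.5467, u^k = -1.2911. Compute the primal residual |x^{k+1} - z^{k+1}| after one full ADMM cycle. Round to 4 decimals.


ADMM iteration with rho = 3.0, z^k = -0.5467, u^k = -1.2911
Step 1: x-update.
Minimize 4*x^2 + 9*x + (3.0/2)*(x + 0.5467 - 1.2911)^2
FOC: (2*4 + 3.0)*x = -9 + 3.0*(-0.5467 + 1.2911)
x^{k+1} = -0.6152
Step 2: z-update.
Minimize 2*z^2 + 8*z + (3.0/2)*(-0.6152 - z - 1.2911)^2
FOC: (2*2 + 3.0)*z = -8 + 3.0*(-0.6152 - 1.2911)
z^{k+1} = -1.9598
Step 3: u-update.
u^{k+1} = -1.2911 - 0.6152 + 1.9598 = 0.0536
Step 4: Primal residual = |-0.6152 + 1.9598| = 1.3447


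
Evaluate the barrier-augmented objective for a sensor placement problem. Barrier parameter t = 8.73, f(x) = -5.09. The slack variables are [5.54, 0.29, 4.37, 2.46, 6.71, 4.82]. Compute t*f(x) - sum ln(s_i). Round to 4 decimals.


Step 1: Compute log-barrier.
ln values: [1.712, -1.2379, 1.4748, 0.9002, 1.9036, 1.5728]
phi = -(1.712 - 1.2379 + 1.4748 + 0.9002 + 1.9036 + 1.5728) = -6.3254
Step 2: Compute augmented objective.
t*f(x) = 8.73*-5.09 = -44.4357
Total = -44.4357 - 6.3254 = -50.7611


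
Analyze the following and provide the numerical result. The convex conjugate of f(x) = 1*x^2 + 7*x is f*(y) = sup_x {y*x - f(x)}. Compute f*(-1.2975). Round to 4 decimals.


f*(y) = sup_x {y*x - a*x^2 - b*x} = sup_x {(y-b)*x - a*x^2}
FOC: (y - b) - 2a*x = 0 => x* = (y - b)/(2a)
x* = (-1.2975 - 7)/(2*1) = -4.1488
f*(-1.2975) = (y-b)^2/(4a) = (-1.2975 - 7)^2/(4*1)
= 68.8485/4 = 17.2121


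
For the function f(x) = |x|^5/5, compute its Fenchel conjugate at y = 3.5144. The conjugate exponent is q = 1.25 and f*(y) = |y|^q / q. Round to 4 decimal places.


The conjugate exponent q satisfies 1/p + 1/q = 1.
p = 5, so q = 5/(5 - 1) = 1.25
|y|^q = 3.5144^1.25 = 4.8119
f*(3.5144) = 4.8119 / 1.25 = 3.8495


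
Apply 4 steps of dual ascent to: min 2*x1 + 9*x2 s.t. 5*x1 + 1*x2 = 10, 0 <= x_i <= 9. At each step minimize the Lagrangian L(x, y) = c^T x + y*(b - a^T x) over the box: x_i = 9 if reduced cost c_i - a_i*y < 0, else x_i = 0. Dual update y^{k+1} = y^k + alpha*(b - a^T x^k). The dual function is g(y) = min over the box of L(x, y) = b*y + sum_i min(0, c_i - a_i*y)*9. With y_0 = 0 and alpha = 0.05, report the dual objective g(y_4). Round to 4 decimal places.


Dual ascent for LP: min 2*x1 + 9*x2, 5*x1 + 1*x2 = 10, 0 <= x_i <= 9
Step 1: y^k = 0.0, reduced costs: (2.0, 9.0)
  x^k = (0.0, 0.0), subgradient = b - a^T x = 10.0
  y^{k+1} = 0.0 + 0.05*10.0 = 0.5
Step 2: y^k = 0.5, reduced costs: (-0.5, 8.5)
  x^k = (9.0, 0.0), subgradient = b - a^T x = -35.0
  y^{k+1} = 0.5 + 0.05*-35.0 = -1.25
Step 3: y^k = -1.25, reduced costs: (8.25, 10.25)
  x^k = (0.0, 0.0), subgradient = b - a^T x = 10.0
  y^{k+1} = -1.25 + 0.05*10.0 = -0.75
Step 4: y^k = -0.75, reduced costs: (5.75, 9.75)
  x^k = (0.0, 0.0), subgradient = b - a^T x = 10.0
  y^{k+1} = -0.75 + 0.05*10.0 = -0.25
Dual objective at y_4 = -0.25: reduced costs (3.25, 9.25), box minimizer x = (0.0, 0.0)
g(y_4) = b*y + (c1 - a1*y)*x1 + (c2 - a2*y)*x2 = 10*(-0.25) + 3.25*0.0 + 9.25*0.0 = -2.5 + 0.0 + 0.0 = -2.5
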